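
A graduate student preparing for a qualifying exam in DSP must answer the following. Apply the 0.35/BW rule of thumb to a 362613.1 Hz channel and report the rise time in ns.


Rise time from bandwidth relationship:
tr = 0.35 / BW
   = 0.35 / 362613.1
   = 9.65216094e-07 s
   = 965.2161 ns

965.2161 ns


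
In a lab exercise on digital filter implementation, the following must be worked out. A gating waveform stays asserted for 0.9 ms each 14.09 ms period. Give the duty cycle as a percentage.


Duty cycle as a percentage:
DC = (t_on / T) * 100
   = (0.9 / 14.09) * 100
   = 0.063875 * 100
   = 6.39 %

6.39 %


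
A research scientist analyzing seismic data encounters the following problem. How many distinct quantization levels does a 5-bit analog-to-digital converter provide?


Number of quantization levels = 2^N
= 2^5
= 32

32


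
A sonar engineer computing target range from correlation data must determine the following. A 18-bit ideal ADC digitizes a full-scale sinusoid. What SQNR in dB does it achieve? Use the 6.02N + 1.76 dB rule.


Theoretical SNR for a full-scale sinusoid:
SNR = 6.02 * N + 1.76
    = 6.02 * 18 + 1.76
    = 108.36 + 1.76
    = 110.12 dB

110.12 dB


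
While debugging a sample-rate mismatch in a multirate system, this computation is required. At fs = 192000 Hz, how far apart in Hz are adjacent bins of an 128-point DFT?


DFT frequency resolution:
df = fs / N
   = 192000 / 128
   = 1500.0 Hz

1500.0 Hz


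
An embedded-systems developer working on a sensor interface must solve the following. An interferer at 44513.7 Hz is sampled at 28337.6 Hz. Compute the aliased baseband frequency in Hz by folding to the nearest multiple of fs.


Compute the nearest integer multiple of fs to the signal:
n = round(44513.7 / 28337.6) = 2
f_alias = |44513.7 - 2 * 28337.6|
        = |44513.7 - 56675.2|
        = 12161.5 Hz

12161.5


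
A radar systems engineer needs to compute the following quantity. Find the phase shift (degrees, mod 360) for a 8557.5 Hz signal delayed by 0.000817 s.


Phase shift from frequency and time delay:
phi = 360 * f * t_delay
    = 360 * 8557.5 * 0.000817
    = 2516.93 degrees
    mod 360 = 356.93 degrees

356.93 degrees


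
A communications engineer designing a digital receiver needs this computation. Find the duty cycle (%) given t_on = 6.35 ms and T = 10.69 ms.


Duty cycle as a percentage:
DC = (t_on / T) * 100
   = (6.35 / 10.69) * 100
   = 0.594013 * 100
   = 59.4 %

59.4 %


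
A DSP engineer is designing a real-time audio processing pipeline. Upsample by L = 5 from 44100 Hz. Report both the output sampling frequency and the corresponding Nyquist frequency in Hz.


Step 1 — output sample rate after interpolation by L:
fs_out = L * fs_in = 5 * 44100 = 220500 Hz

Step 2 — Nyquist frequency of the output stream:
f_Nyq = fs_out / 2 = 220500 / 2 = 110250.0 Hz

fs_out = 220500 Hz; f_Nyquist = 110250.0 Hz


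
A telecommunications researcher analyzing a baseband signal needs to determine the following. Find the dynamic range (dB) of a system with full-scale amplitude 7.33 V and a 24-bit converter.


Dynamic range from full-scale to LSB:
V_min = V_max / 2^bits = 7.33 / 2^24
DR = 20 * log10(V_max / V_min)
   = 20 * log10(2^24)
   = 20 * 24 * log10(2)
   = 144.49 dB

144.49 dB


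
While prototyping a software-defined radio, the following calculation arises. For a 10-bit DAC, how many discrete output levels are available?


Number of quantization levels = 2^N
= 2^10
= 1024

1024


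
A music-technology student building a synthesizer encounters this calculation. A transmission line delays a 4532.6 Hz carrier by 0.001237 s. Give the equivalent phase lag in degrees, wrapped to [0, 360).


Phase shift from frequency and time delay:
phi = 360 * f * t_delay
    = 360 * 4532.6 * 0.001237
    = 2018.46 degrees
    mod 360 = 218.46 degrees

218.46 degrees


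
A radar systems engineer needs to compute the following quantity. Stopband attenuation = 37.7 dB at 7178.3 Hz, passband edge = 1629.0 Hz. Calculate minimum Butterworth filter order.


Butterworth filter order formula:
n = log10(10^(A/10) - 1) / (2 * log10(f_stop/f_pass))
10^(37.7/10) - 1 = 5887.4366
f_stop/f_pass = 7178.3 / 1629.0 = 4.4066
n = 2.9265 -> ceil = 3

3


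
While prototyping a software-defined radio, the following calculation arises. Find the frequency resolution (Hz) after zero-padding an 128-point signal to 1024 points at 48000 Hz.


Frequency resolution after zero-padding:
N_padded = 128 * 8 = 1024
df = fs / N_padded
   = 48000 / 1024
   = 46.875 Hz

46.875 Hz


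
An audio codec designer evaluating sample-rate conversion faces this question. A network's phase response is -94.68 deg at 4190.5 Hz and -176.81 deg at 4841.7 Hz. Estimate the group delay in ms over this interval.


Group delay from phase difference:
tau = -d(phi)/d(omega)
d(phi) = -82.13 deg = -1.433439 rad
d(omega) = 2*pi*(4841.7 - 4190.5) = 4091.6103 rad/s
tau = -(-1.433439) / 4091.6103
    = 0.3503 ms

0.3503 ms


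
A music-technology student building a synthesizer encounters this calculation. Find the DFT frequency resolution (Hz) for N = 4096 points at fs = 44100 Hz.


DFT frequency resolution:
df = fs / N
   = 44100 / 4096
   = 10.7666 Hz

10.7666 Hz


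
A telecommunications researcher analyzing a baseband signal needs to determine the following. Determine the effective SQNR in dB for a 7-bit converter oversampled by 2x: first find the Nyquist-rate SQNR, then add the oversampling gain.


Step 1 — baseline SQNR at Nyquist:
SQNR_base = 6.02*N + 1.76
          = 6.02*7 + 1.76
          = 43.9 dB

Step 2 — oversampling processing gain:
G = 10*log10(OSR) = 10*log10(2) = 3.01 dB

Step 3 — total:
SQNR_total = 43.9 + 3.01 = 46.91 dB

Base SQNR = 43.9 dB; oversampled SQNR = 46.91 dB


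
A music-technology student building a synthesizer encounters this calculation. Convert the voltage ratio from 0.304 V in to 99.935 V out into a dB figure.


Voltage gain in dB:
G = 20 * log10(Vout / Vin)
  = 20 * log10(99.935 / 0.304)
  = 20 * log10(328.733553)
  = 20 * 2.516844
  = 50.34 dB

50.34 dB


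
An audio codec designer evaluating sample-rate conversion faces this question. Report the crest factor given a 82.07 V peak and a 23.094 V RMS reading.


Crest factor is the ratio of peak to RMS:
CF = V_peak / V_rms
   = 82.07 / 23.094
   = 3.5537

3.5537


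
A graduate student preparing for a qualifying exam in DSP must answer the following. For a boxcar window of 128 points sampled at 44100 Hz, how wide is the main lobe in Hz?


Main lobe width for a rectangular window:
Width = 2 * fs / N
      = 2 * 44100 / 128
      = 88200 / 128
      = 689.062 Hz

689.062 Hz


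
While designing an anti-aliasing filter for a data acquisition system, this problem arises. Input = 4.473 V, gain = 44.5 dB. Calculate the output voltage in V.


Output voltage from dB gain:
V_out = V_in * 10^(gain_dB / 20)
      = 4.473 * 10^(44.5 / 20)
      = 4.473 * 167.880402
      = 750.929 V

750.929 V


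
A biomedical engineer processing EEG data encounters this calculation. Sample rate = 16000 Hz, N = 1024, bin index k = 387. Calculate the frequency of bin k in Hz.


Frequency of DFT bin k:
f_k = k * fs / N
    = 387 * 16000 / 1024
    = 6192000 / 1024
    = 6046.875 Hz

6046.875 Hz


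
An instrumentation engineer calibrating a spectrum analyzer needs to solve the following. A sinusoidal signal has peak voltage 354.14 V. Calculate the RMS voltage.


RMS voltage for a sinusoidal waveform:
V_rms = V_peak / sqrt(2)
      = 354.14 / 1.414214
      = 250.415 V

250.415 V


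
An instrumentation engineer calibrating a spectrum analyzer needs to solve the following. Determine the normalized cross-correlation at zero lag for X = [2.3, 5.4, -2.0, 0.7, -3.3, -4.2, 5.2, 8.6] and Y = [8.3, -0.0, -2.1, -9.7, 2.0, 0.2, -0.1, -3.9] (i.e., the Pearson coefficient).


Pearson correlation coefficient (population):
r = cov(X,Y) / (std(X) * std(Y))
Mean X = 1.5875, Mean Y = -0.6625
Cov(X,Y) = -2.073281
Std(X) = 4.305647, Std(Y) = 4.784594
r = -0.1006

-0.1006


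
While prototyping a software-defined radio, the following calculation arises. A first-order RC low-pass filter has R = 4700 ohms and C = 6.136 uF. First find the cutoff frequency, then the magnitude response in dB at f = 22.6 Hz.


Step 1 — cutoff frequency:
fc = 1 / (2*pi*R*C)
C = 6.136 uF = 6.136e-06 F
fc = 1 / (2*pi*4700*6.136e-06)
   = 5.5187 Hz

Step 2 — magnitude at f = 22.6 Hz:
|H(f)| = 1 / sqrt(1 + (f/fc)^2)
f/fc = 22.6 / 5.5187 = 4.095167
|H| = 1 / sqrt(1 + 16.770393) = 0.2372201
|H|_dB = 20*log10(0.2372201) = -12.5 dB

fc = 5.5187 Hz; |H(22.6 Hz)| = -12.5 dB


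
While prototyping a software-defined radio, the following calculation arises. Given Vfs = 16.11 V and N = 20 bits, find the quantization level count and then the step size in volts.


Step 1 — number of quantization levels:
L = 2^N = 2^20 = 1048576

Step 2 — LSB step size:
delta = Vfs / L
      = 16.11 / 1048576
      = 1.536e-05 V

Levels = 1048576; step size = 1.536e-05 V


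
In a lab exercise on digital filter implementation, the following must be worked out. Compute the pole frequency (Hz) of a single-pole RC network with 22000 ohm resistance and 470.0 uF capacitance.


Cutoff frequency of a first-order RC filter:
fc = 1 / (2 * pi * R * C)
C = 470.0 uF = 0.00047 F
fc = 1 / (2 * pi * 22000 * 0.00047)
   = 1 / 64.968136076237
   = 0.015392 Hz

0.015392 Hz


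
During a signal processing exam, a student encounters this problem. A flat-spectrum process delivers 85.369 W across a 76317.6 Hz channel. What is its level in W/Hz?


Power spectral density:
PSD = P / BW
    = 85.369 / 76317.6
    = 0.0011186 W/Hz

0.0011186 W/Hz


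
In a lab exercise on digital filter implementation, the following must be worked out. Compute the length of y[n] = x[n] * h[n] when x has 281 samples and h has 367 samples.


Linear convolution output length:
L = N + M - 1
  = 281 + 367 - 1
  = 647 samples

647


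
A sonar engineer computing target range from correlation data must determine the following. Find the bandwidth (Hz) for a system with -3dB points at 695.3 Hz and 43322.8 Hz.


Bandwidth is the difference of -3dB frequencies:
BW = f_high - f_low
   = 43322.8 - 695.3
   = 42627.5 Hz

42627.5 Hz


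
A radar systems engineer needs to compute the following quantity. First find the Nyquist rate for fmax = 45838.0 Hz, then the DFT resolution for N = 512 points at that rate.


Step 1 — Nyquist sampling rate:
fs = 2 * fmax = 2 * 45838.0 = 91676.0 Hz

Step 2 — DFT bin spacing:
df = fs / N = 91676.0 / 512 = 179.0547 Hz

179.0547 Hz


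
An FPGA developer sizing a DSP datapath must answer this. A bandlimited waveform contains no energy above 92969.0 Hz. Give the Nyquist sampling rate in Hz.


The Nyquist rate is twice the maximum frequency component.
fs_min = 2 * fmax
      = 2 * 92969.0
      = 185938.0 Hz

185938.0


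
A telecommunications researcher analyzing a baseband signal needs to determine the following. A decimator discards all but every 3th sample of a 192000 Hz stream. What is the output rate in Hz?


Decimation reduces the sample rate:
fs_out = fs_in / M
       = 192000 / 3
       = 64000.0 Hz

64000.0 Hz


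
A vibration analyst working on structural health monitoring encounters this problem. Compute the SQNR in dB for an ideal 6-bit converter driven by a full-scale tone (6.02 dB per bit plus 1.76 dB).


Theoretical SNR for a full-scale sinusoid:
SNR = 6.02 * N + 1.76
    = 6.02 * 6 + 1.76
    = 36.12 + 1.76
    = 37.88 dB

37.88 dB


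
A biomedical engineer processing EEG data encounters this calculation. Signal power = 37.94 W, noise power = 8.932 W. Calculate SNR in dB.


SNR in decibels:
SNR = 10 * log10(Ps / Pn)
    = 10 * log10(37.94 / 8.932)
    = 10 * log10(4.2476)
    = 10 * 0.6281
    = 6.28 dB

6.28 dB


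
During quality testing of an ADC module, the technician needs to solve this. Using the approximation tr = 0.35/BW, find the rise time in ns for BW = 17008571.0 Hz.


Rise time from bandwidth relationship:
tr = 0.35 / BW
   = 0.35 / 17008571.0
   = 2.057786042e-08 s
   = 20.5779 ns

20.5779 ns


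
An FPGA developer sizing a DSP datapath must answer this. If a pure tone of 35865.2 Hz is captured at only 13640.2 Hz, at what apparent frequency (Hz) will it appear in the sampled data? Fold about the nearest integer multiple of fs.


Compute the nearest integer multiple of fs to the signal:
n = round(35865.2 / 13640.2) = 3
f_alias = |35865.2 - 3 * 13640.2|
        = |35865.2 - 40920.6|
        = 5055.4 Hz

5055.4


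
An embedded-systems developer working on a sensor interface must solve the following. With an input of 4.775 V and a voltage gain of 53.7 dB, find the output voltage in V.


Output voltage from dB gain:
V_out = V_in * 10^(gain_dB / 20)
      = 4.775 * 10^(53.7 / 20)
      = 4.775 * 484.172368
      = 2311.9231 V

2311.9231 V


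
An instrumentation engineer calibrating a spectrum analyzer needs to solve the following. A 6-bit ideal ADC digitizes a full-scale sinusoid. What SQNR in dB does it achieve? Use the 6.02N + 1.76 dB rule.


Theoretical SNR for a full-scale sinusoid:
SNR = 6.02 * N + 1.76
    = 6.02 * 6 + 1.76
    = 36.12 + 1.76
    = 37.88 dB

37.88 dB


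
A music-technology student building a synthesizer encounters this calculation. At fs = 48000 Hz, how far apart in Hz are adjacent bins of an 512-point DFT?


DFT frequency resolution:
df = fs / N
   = 48000 / 512
   = 93.75 Hz

93.75 Hz


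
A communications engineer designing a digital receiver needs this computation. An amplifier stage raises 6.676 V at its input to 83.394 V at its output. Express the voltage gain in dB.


Voltage gain in dB:
G = 20 * log10(Vout / Vin)
  = 20 * log10(83.394 / 6.676)
  = 20 * log10(12.491612)
  = 20 * 1.096618
  = 21.93 dB

21.93 dB


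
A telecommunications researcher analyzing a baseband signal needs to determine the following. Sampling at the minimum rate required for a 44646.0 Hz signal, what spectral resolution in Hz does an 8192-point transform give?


Step 1 — Nyquist sampling rate:
fs = 2 * fmax = 2 * 44646.0 = 89292.0 Hz

Step 2 — DFT bin spacing:
df = fs / N = 89292.0 / 8192 = 10.8999 Hz

10.8999 Hz


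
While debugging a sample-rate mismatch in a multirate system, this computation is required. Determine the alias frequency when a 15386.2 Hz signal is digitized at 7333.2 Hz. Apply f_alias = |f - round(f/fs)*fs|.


Compute the nearest integer multiple of fs to the signal:
n = round(15386.2 / 7333.2) = 2
f_alias = |15386.2 - 2 * 7333.2|
        = |15386.2 - 14666.4|
        = 719.8 Hz

719.8


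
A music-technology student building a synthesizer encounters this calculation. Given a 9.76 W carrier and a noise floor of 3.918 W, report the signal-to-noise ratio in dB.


SNR in decibels:
SNR = 10 * log10(Ps / Pn)
    = 10 * log10(9.76 / 3.918)
    = 10 * log10(2.4911)
    = 10 * 0.3964
    = 3.96 dB

3.96 dB


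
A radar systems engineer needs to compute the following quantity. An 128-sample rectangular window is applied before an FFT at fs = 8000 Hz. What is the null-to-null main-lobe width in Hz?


Main lobe width for a rectangular window:
Width = 2 * fs / N
      = 2 * 8000 / 128
      = 16000 / 128
      = 125.0 Hz

125.0 Hz


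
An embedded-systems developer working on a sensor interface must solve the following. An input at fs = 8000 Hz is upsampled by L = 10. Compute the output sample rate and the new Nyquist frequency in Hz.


Step 1 — output sample rate after interpolation by L:
fs_out = L * fs_in = 10 * 8000 = 80000 Hz

Step 2 — Nyquist frequency of the output stream:
f_Nyq = fs_out / 2 = 80000 / 2 = 40000.0 Hz

fs_out = 80000 Hz; f_Nyquist = 40000.0 Hz


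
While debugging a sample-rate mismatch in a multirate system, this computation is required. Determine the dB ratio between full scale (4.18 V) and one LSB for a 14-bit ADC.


Dynamic range from full-scale to LSB:
V_min = V_max / 2^bits = 4.18 / 2^14
DR = 20 * log10(V_max / V_min)
   = 20 * log10(2^14)
   = 20 * 14 * log10(2)
   = 84.29 dB

84.29 dB


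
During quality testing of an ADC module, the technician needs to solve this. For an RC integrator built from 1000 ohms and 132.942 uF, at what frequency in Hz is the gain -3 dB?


Cutoff frequency of a first-order RC filter:
fc = 1 / (2 * pi * R * C)
C = 132.942 uF = 0.000132942 F
fc = 1 / (2 * pi * 1000 * 0.000132942)
   = 1 / 0.83529922110707
   = 1.197176 Hz

1.197176 Hz


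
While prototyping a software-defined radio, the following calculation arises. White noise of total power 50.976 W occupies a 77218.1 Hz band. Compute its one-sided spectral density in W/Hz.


Power spectral density:
PSD = P / BW
    = 50.976 / 77218.1
    = 0.00066016 W/Hz

0.00066016 W/Hz


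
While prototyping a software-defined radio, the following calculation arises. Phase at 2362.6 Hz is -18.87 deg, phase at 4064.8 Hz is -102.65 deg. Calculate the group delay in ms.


Group delay from phase difference:
tau = -d(phi)/d(omega)
d(phi) = -83.78 deg = -1.462237 rad
d(omega) = 2*pi*(4064.8 - 2362.6) = 10695.238 rad/s
tau = -(-1.462237) / 10695.238
    = 0.1367 ms

0.1367 ms


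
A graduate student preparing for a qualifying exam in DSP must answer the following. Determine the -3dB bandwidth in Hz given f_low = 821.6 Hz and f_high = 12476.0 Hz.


Bandwidth is the difference of -3dB frequencies:
BW = f_high - f_low
   = 12476.0 - 821.6
   = 11654.4 Hz

11654.4 Hz


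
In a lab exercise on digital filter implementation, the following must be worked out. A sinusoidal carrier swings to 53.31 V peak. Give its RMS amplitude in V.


RMS voltage for a sinusoidal waveform:
V_rms = V_peak / sqrt(2)
      = 53.31 / 1.414214
      = 37.696 V

37.696 V


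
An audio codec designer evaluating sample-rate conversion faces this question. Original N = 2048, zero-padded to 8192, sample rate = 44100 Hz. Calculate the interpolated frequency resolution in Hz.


Frequency resolution after zero-padding:
N_padded = 2048 * 4 = 8192
df = fs / N_padded
   = 44100 / 8192
   = 5.3833 Hz

5.3833 Hz


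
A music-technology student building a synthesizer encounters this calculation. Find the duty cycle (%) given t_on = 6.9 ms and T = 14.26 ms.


Duty cycle as a percentage:
DC = (t_on / T) * 100
   = (6.9 / 14.26) * 100
   = 0.483871 * 100
   = 48.39 %

48.39 %


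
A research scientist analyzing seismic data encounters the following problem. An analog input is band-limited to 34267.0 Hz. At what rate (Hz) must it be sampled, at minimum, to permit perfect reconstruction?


The Nyquist rate is twice the maximum frequency component.
fs_min = 2 * fmax
      = 2 * 34267.0
      = 68534.0 Hz

68534.0


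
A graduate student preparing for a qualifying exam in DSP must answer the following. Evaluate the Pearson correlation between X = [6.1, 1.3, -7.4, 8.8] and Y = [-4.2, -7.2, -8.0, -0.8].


Pearson correlation coefficient (population):
r = cov(X,Y) / (std(X) * std(Y))
Mean X = 2.2, Mean Y = -5.05
Cov(X,Y) = 15.405
Std(X) = 6.15914, Std(Y) = 2.833284
r = 0.8828

0.8828


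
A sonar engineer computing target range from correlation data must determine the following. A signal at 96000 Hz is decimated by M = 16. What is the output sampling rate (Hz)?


Decimation reduces the sample rate:
fs_out = fs_in / M
       = 96000 / 16
       = 6000.0 Hz

6000.0 Hz


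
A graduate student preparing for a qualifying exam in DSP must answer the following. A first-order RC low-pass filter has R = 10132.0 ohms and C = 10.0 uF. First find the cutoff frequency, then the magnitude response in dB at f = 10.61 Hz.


Step 1 — cutoff frequency:
fc = 1 / (2*pi*R*C)
C = 10.0 uF = 1e-05 F
fc = 1 / (2*pi*10132.0*1e-05)
   = 1.57081 Hz

Step 2 — magnitude at f = 10.61 Hz:
|H(f)| = 1 / sqrt(1 + (f/fc)^2)
f/fc = 10.61 / 1.57081 = 6.754477
|H| = 1 / sqrt(1 + 45.62296) = 0.1464536
|H|_dB = 20*log10(0.1464536) = -16.69 dB

fc = 1.57081 Hz; |H(10.61 Hz)| = -16.69 dB


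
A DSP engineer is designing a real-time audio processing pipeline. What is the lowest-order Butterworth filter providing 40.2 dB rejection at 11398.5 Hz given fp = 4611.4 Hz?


Butterworth filter order formula:
n = log10(10^(A/10) - 1) / (2 * log10(f_stop/f_pass))
10^(40.2/10) - 1 = 10470.2855
f_stop/f_pass = 11398.5 / 4611.4 = 2.4718
n = 5.1143 -> ceil = 6

6


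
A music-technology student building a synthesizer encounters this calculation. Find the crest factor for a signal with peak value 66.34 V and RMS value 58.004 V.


Crest factor is the ratio of peak to RMS:
CF = V_peak / V_rms
   = 66.34 / 58.004
   = 1.1437

1.1437


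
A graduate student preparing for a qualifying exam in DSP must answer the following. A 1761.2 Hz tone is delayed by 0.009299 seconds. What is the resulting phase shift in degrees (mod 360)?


Phase shift from frequency and time delay:
phi = 360 * f * t_delay
    = 360 * 1761.2 * 0.009299
    = 5895.86 degrees
    mod 360 = 135.86 degrees

135.86 degrees


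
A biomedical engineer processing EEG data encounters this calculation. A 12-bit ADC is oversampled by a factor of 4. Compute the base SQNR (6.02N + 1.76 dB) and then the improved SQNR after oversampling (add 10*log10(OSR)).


Step 1 — baseline SQNR at Nyquist:
SQNR_base = 6.02*N + 1.76
          = 6.02*12 + 1.76
          = 74.0 dB

Step 2 — oversampling processing gain:
G = 10*log10(OSR) = 10*log10(4) = 6.02 dB

Step 3 — total:
SQNR_total = 74.0 + 6.02 = 80.02 dB

Base SQNR = 74.0 dB; oversampled SQNR = 80.02 dB


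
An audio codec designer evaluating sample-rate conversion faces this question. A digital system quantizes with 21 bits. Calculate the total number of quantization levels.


Number of quantization levels = 2^N
= 2^21
= 2097152

2097152


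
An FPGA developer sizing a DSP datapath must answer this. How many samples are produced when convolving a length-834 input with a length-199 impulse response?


Linear convolution output length:
L = N + M - 1
  = 834 + 199 - 1
  = 1032 samples

1032


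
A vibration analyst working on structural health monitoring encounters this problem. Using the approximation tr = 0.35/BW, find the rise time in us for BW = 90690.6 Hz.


Rise time from bandwidth relationship:
tr = 0.35 / BW
   = 0.35 / 90690.6
   = 3.859275382e-06 s
   = 3.8593 us

3.8593 us


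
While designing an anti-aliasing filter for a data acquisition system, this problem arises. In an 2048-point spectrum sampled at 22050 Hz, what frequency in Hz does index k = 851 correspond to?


Frequency of DFT bin k:
f_k = k * fs / N
    = 851 * 22050 / 2048
    = 18764550 / 2048
    = 9162.378 Hz

9162.378 Hz


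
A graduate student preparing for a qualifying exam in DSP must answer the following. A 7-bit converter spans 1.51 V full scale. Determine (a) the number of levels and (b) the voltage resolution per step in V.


Step 1 — number of quantization levels:
L = 2^N = 2^7 = 128

Step 2 — LSB step size:
delta = Vfs / L
      = 1.51 / 128
      = 0.01179688 V

Levels = 128; step size = 0.01179688 V


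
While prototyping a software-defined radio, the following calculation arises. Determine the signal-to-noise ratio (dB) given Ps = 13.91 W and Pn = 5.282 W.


SNR in decibels:
SNR = 10 * log10(Ps / Pn)
    = 10 * log10(13.91 / 5.282)
    = 10 * log10(2.6335)
    = 10 * 0.4205
    = 4.21 dB

4.21 dB


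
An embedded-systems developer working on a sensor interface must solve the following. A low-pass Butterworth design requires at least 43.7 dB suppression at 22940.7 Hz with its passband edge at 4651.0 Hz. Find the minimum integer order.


Butterworth filter order formula:
n = log10(10^(A/10) - 1) / (2 * log10(f_stop/f_pass))
10^(43.7/10) - 1 = 23441.2882
f_stop/f_pass = 22940.7 / 4651.0 = 4.9324
n = 3.1527 -> ceil = 4

4


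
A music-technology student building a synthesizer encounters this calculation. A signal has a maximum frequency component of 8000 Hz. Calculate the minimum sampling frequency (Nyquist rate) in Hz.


The Nyquist rate is twice the maximum frequency component.
fs_min = 2 * fmax
      = 2 * 8000
      = 16000 Hz

16000


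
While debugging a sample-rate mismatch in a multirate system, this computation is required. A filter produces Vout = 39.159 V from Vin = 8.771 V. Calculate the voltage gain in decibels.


Voltage gain in dB:
G = 20 * log10(Vout / Vin)
  = 20 * log10(39.159 / 8.771)
  = 20 * log10(4.464599)
  = 20 * 0.649782
  = 13.0 dB

13.0 dB


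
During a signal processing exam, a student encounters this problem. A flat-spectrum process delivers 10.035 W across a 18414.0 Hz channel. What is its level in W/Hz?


Power spectral density:
PSD = P / BW
    = 10.035 / 18414.0
    = 0.00054497 W/Hz

0.00054497 W/Hz


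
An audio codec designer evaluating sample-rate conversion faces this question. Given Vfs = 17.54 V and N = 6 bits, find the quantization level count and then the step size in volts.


Step 1 — number of quantization levels:
L = 2^N = 2^6 = 64

Step 2 — LSB step size:
delta = Vfs / L
      = 17.54 / 64
      = 0.2740625 V

Levels = 64; step size = 0.2740625 V


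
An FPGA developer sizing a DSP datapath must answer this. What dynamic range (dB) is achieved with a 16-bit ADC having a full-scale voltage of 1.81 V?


Dynamic range from full-scale to LSB:
V_min = V_max / 2^bits = 1.81 / 2^16
DR = 20 * log10(V_max / V_min)
   = 20 * log10(2^16)
   = 20 * 16 * log10(2)
   = 96.33 dB

96.33 dB


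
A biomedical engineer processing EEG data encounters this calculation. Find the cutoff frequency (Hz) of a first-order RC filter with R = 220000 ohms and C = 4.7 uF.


Cutoff frequency of a first-order RC filter:
fc = 1 / (2 * pi * R * C)
C = 4.7 uF = 4.7e-06 F
fc = 1 / (2 * pi * 220000 * 4.7e-06)
   = 1 / 6.4968136076237
   = 0.153922 Hz

0.153922 Hz


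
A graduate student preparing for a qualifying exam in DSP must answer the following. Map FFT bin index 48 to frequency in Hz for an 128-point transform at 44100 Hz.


Frequency of DFT bin k:
f_k = k * fs / N
    = 48 * 44100 / 128
    = 2116800 / 128
    = 16537.5 Hz

16537.5 Hz


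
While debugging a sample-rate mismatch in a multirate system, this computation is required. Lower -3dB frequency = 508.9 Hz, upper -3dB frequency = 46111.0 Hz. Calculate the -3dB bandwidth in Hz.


Bandwidth is the difference of -3dB frequencies:
BW = f_high - f_low
   = 46111.0 - 508.9
   = 45602.1 Hz

45602.1 Hz


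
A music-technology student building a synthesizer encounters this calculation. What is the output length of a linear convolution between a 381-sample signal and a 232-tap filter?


Linear convolution output length:
L = N + M - 1
  = 381 + 232 - 1
  = 612 samples

612


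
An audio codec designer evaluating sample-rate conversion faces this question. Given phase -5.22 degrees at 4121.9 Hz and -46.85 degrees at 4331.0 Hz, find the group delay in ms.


Group delay from phase difference:
tau = -d(phi)/d(omega)
d(phi) = -41.63 deg = -0.726581 rad
d(omega) = 2*pi*(4331.0 - 4121.9) = 1313.814 rad/s
tau = -(-0.726581) / 1313.814
    = 0.553 ms

0.553 ms


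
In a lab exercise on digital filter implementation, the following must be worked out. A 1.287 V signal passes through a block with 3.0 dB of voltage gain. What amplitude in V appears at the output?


Output voltage from dB gain:
V_out = V_in * 10^(gain_dB / 20)
      = 1.287 * 10^(3.0 / 20)
      = 1.287 * 1.412538
      = 1.8179 V

1.8179 V


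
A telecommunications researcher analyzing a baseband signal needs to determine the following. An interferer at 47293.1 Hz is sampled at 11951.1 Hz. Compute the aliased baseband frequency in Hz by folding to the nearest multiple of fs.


Compute the nearest integer multiple of fs to the signal:
n = round(47293.1 / 11951.1) = 4
f_alias = |47293.1 - 4 * 11951.1|
        = |47293.1 - 47804.4|
        = 511.3 Hz

511.3


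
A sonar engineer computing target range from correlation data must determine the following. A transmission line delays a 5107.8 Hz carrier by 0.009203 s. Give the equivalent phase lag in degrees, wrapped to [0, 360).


Phase shift from frequency and time delay:
phi = 360 * f * t_delay
    = 360 * 5107.8 * 0.009203
    = 16922.55 degrees
    mod 360 = 2.55 degrees

2.55 degrees


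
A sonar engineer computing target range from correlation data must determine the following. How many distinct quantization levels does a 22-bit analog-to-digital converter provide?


Number of quantization levels = 2^N
= 2^22
= 4194304

4194304


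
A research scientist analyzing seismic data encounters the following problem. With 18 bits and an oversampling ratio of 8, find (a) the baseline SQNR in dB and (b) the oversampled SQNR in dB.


Step 1 — baseline SQNR at Nyquist:
SQNR_base = 6.02*N + 1.76
          = 6.02*18 + 1.76
          = 110.12 dB

Step 2 — oversampling processing gain:
G = 10*log10(OSR) = 10*log10(8) = 9.03 dB

Step 3 — total:
SQNR_total = 110.12 + 9.03 = 119.15 dB

Base SQNR = 110.12 dB; oversampled SQNR = 119.15 dB


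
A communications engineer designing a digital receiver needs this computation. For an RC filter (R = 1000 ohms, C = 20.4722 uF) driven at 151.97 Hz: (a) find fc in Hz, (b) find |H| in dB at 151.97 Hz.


Step 1 — cutoff frequency:
fc = 1 / (2*pi*R*C)
C = 20.4722 uF = 2.04722e-05 F
fc = 1 / (2*pi*1000*2.04722e-05)
   = 7.7742 Hz

Step 2 — magnitude at f = 151.97 Hz:
|H(f)| = 1 / sqrt(1 + (f/fc)^2)
f/fc = 151.97 / 7.7742 = 19.547992
|H| = 1 / sqrt(1 + 382.123991) = 0.0510893
|H|_dB = 20*log10(0.0510893) = -25.83 dB

fc = 7.7742 Hz; |H(151.97 Hz)| = -25.83 dB


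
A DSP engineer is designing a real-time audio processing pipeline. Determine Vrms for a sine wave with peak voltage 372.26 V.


RMS voltage for a sinusoidal waveform:
V_rms = V_peak / sqrt(2)
      = 372.26 / 1.414214
      = 263.228 V

263.228 V


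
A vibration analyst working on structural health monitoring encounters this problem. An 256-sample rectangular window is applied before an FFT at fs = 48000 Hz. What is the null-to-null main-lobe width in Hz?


Main lobe width for a rectangular window:
Width = 2 * fs / N
      = 2 * 48000 / 256
      = 96000 / 256
      = 375.0 Hz

375.0 Hz


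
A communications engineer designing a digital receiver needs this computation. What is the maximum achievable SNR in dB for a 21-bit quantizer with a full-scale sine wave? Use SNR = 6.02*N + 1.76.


Theoretical SNR for a full-scale sinusoid:
SNR = 6.02 * N + 1.76
    = 6.02 * 21 + 1.76
    = 126.42 + 1.76
    = 128.18 dB

128.18 dB


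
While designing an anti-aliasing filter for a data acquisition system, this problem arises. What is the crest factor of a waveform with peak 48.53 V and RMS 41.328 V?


Crest factor is the ratio of peak to RMS:
CF = V_peak / V_rms
   = 48.53 / 41.328
   = 1.1743

1.1743


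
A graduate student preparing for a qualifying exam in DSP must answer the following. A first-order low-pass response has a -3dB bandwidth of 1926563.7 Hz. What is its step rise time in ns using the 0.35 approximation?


Rise time from bandwidth relationship:
tr = 0.35 / BW
   = 0.35 / 1926563.7
   = 1.816706087e-07 s
   = 181.6706 ns

181.6706 ns


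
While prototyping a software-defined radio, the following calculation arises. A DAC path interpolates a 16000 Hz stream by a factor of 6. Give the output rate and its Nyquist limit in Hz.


Step 1 — output sample rate after interpolation by L:
fs_out = L * fs_in = 6 * 16000 = 96000 Hz

Step 2 — Nyquist frequency of the output stream:
f_Nyq = fs_out / 2 = 96000 / 2 = 48000.0 Hz

fs_out = 96000 Hz; f_Nyquist = 48000.0 Hz


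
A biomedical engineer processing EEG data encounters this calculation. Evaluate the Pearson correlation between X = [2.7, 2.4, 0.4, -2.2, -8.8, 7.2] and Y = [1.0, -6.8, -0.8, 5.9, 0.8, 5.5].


Pearson correlation coefficient (population):
r = cov(X,Y) / (std(X) * std(Y))
Mean X = 0.2833, Mean Y = 0.9333
Cov(X,Y) = 0.675556
Std(X) = 4.947193, Std(Y) = 4.249575
r = 0.0321

0.0321


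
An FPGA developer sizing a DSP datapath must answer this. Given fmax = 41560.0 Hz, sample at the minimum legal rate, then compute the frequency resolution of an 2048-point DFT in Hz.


Step 1 — Nyquist sampling rate:
fs = 2 * fmax = 2 * 41560.0 = 83120.0 Hz

Step 2 — DFT bin spacing:
df = fs / N = 83120.0 / 2048 = 40.5859 Hz

40.5859 Hz


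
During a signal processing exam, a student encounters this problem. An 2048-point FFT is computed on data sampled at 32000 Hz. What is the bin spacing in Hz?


DFT frequency resolution:
df = fs / N
   = 32000 / 2048
   = 15.625 Hz

15.625 Hz


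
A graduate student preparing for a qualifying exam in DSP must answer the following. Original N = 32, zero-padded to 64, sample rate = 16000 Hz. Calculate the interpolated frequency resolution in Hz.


Frequency resolution after zero-padding:
N_padded = 32 * 2 = 64
df = fs / N_padded
   = 16000 / 64
   = 250.0 Hz

250.0 Hz


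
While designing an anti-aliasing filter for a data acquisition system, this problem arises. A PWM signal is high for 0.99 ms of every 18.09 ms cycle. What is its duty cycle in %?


Duty cycle as a percentage:
DC = (t_on / T) * 100
   = (0.99 / 18.09) * 100
   = 0.054726 * 100
   = 5.47 %

5.47 %


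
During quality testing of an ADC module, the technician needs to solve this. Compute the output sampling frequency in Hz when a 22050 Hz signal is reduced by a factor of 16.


Decimation reduces the sample rate:
fs_out = fs_in / M
       = 22050 / 16
       = 1378.125 Hz

1378.125 Hz


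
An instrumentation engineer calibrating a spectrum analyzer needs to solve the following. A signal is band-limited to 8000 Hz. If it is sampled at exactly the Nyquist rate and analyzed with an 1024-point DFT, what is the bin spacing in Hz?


Step 1 — Nyquist sampling rate:
fs = 2 * fmax = 2 * 8000 = 16000 Hz

Step 2 — DFT bin spacing:
df = fs / N = 16000 / 1024 = 15.625 Hz

15.625 Hz


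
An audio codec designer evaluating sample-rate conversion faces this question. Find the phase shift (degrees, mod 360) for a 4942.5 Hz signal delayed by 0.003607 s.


Phase shift from frequency and time delay:
phi = 360 * f * t_delay
    = 360 * 4942.5 * 0.003607
    = 6417.94 degrees
    mod 360 = 297.94 degrees

297.94 degrees


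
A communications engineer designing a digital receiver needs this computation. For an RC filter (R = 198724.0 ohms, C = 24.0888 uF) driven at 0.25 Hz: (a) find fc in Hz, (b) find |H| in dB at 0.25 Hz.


Step 1 — cutoff frequency:
fc = 1 / (2*pi*R*C)
C = 24.0888 uF = 2.40888e-05 F
fc = 1 / (2*pi*198724.0*2.40888e-05)
   = 0.0332472 Hz

Step 2 — magnitude at f = 0.25 Hz:
|H(f)| = 1 / sqrt(1 + (f/fc)^2)
f/fc = 0.25 / 0.0332472 = 7.51943
|H| = 1 / sqrt(1 + 56.541828) = 0.1318282
|H|_dB = 20*log10(0.1318282) = -17.6 dB

fc = 0.0332472 Hz; |H(0.25 Hz)| = -17.6 dB


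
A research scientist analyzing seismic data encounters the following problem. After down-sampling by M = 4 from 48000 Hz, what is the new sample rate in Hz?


Decimation reduces the sample rate:
fs_out = fs_in / M
       = 48000 / 4
       = 12000.0 Hz

12000.0 Hz


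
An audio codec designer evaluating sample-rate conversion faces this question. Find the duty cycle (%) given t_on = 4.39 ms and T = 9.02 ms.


Duty cycle as a percentage:
DC = (t_on / T) * 100
   = (4.39 / 9.02) * 100
   = 0.486696 * 100
   = 48.67 %

48.67 %


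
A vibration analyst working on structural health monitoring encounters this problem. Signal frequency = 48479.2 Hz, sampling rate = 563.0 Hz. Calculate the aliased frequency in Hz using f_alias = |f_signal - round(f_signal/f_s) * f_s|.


Compute the nearest integer multiple of fs to the signal:
n = round(48479.2 / 563.0) = 86
f_alias = |48479.2 - 86 * 563.0|
        = |48479.2 - 48418.0|
        = 61.2 Hz

61.2


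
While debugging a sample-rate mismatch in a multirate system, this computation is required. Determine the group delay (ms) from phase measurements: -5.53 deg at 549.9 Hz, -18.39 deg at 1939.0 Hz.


Group delay from phase difference:
tau = -d(phi)/d(omega)
d(phi) = -12.86 deg = -0.224449 rad
d(omega) = 2*pi*(1939.0 - 549.9) = 8727.9727 rad/s
tau = -(-0.224449) / 8727.9727
    = 0.0257 ms

0.0257 ms


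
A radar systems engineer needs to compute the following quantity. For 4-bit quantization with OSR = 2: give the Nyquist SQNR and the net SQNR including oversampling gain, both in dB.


Step 1 — baseline SQNR at Nyquist:
SQNR_base = 6.02*N + 1.76
          = 6.02*4 + 1.76
          = 25.84 dB

Step 2 — oversampling processing gain:
G = 10*log10(OSR) = 10*log10(2) = 3.01 dB

Step 3 — total:
SQNR_total = 25.84 + 3.01 = 28.85 dB

Base SQNR = 25.84 dB; oversampled SQNR = 28.85 dB


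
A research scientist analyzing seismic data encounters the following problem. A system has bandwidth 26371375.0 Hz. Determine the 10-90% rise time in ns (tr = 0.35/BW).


Rise time from bandwidth relationship:
tr = 0.35 / BW
   = 0.35 / 26371375.0
   = 1.327196629e-08 s
   = 13.272 ns

13.272 ns


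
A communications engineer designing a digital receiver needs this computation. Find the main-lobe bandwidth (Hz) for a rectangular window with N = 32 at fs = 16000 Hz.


Main lobe width for a rectangular window:
Width = 2 * fs / N
      = 2 * 16000 / 32
      = 32000 / 32
      = 1000.0 Hz

1000.0 Hz


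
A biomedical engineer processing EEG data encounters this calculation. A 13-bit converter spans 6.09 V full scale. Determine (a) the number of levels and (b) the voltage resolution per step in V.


Step 1 — number of quantization levels:
L = 2^N = 2^13 = 8192

Step 2 — LSB step size:
delta = Vfs / L
      = 6.09 / 8192
      = 0.00074341 V

Levels = 8192; step size = 0.00074341 V


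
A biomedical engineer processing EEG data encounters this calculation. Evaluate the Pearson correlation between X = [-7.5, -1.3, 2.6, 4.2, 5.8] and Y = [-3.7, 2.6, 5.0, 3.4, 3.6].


Pearson correlation coefficient (population):
r = cov(X,Y) / (std(X) * std(Y))
Mean X = 0.76, Mean Y = 2.18
Cov(X,Y) = 12.8492
Std(X) = 4.755881, Std(Y) = 3.04
r = 0.8887

0.8887


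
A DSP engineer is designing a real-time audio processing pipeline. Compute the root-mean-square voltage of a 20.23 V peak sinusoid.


RMS voltage for a sinusoidal waveform:
V_rms = V_peak / sqrt(2)
      = 20.23 / 1.414214
      = 14.305 V

14.305 V


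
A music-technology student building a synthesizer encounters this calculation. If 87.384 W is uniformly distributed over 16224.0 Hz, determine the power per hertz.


Power spectral density:
PSD = P / BW
    = 87.384 / 16224.0
    = 0.00538609 W/Hz

0.00538609 W/Hz


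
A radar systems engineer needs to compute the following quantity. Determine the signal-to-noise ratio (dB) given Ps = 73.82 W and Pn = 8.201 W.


SNR in decibels:
SNR = 10 * log10(Ps / Pn)
    = 10 * log10(73.82 / 8.201)
    = 10 * log10(9.0013)
    = 10 * 0.9543
    = 9.54 dB

9.54 dB


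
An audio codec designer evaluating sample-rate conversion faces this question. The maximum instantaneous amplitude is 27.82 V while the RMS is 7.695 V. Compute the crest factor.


Crest factor is the ratio of peak to RMS:
CF = V_peak / V_rms
   = 27.82 / 7.695
   = 3.6153

3.6153


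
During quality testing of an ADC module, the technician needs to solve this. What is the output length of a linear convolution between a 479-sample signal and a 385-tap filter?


Linear convolution output length:
L = N + M - 1
  = 479 + 385 - 1
  = 863 samples

863


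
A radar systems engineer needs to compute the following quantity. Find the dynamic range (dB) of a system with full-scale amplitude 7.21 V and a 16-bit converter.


Dynamic range from full-scale to LSB:
V_min = V_max / 2^bits = 7.21 / 2^16
DR = 20 * log10(V_max / V_min)
   = 20 * log10(2^16)
   = 20 * 16 * log10(2)
   = 96.33 dB

96.33 dB
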